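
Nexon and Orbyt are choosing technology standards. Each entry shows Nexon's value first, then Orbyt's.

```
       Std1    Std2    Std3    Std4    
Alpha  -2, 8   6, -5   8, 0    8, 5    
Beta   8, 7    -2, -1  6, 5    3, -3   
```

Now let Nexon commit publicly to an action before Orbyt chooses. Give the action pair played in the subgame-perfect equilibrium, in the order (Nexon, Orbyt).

Solve by backward induction (Nexon leads).
- Alpha: BR = Std1, leader payoff -2.
- Beta: BR = Std1, leader payoff 8.
Nexon's induced payoffs are -2, 8, so Nexon commits to Beta. Subgame-perfect outcome: (Beta, Std1) with payoffs (8, 7).

(Beta, Std1)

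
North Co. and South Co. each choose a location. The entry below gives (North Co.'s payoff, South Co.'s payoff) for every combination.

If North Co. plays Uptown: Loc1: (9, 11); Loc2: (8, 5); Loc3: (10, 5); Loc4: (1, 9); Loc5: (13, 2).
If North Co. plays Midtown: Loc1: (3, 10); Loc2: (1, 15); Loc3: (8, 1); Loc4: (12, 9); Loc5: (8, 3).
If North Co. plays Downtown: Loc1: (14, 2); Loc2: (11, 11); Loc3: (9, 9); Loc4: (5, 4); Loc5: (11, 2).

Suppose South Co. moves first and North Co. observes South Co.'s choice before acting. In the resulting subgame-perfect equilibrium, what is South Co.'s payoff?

11

Solve by backward induction (South Co. leads).
- Loc1: North Co. compares 9, 3, 14 and picks Downtown; South Co. would get 2.
- Loc2: North Co. compares 8, 1, 11 and picks Downtown; South Co. would get 11.
- Loc3: North Co. compares 10, 8, 9 and picks Uptown; South Co. would get 5.
- Loc4: North Co. compares 1, 12, 5 and picks Midtown; South Co. would get 9.
- Loc5: North Co. compares 13, 8, 11 and picks Uptown; South Co. would get 2.
South Co.'s induced payoffs are 2, 11, 5, 9, 2, so South Co. commits to Loc2. Subgame-perfect outcome: (Downtown, Loc2) with payoffs (11, 11).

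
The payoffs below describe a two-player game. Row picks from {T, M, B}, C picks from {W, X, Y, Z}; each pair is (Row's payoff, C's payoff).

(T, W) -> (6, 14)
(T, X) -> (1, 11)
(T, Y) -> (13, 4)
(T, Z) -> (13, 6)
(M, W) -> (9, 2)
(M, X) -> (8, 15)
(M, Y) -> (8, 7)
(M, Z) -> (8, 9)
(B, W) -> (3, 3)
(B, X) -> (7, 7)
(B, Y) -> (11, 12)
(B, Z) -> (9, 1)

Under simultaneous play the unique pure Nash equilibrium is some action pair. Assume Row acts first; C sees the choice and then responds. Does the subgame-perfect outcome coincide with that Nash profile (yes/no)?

no

Backward induction with Row moving first.
- T: C compares 14, 11, 4, 6 and picks W; Row would get 6.
- M: C compares 2, 15, 7, 9 and picks X; Row would get 8.
- B: C compares 3, 7, 12, 1 and picks Y; Row would get 11.
Maximizing over 6, 8, 11, Row chooses B. Subgame-perfect outcome: (B, Y) with payoffs (11, 12).
For the simultaneous game, intersect best replies.
Row's best replies: W→M; X→M; Y→T; Z→T.
C's best replies: T→W; M→X; B→Y.
Only (M, X) has each player best-responding; Nash payoffs (8, 15).
Sequential outcome (B, Y) differs from the Nash profile (M, X).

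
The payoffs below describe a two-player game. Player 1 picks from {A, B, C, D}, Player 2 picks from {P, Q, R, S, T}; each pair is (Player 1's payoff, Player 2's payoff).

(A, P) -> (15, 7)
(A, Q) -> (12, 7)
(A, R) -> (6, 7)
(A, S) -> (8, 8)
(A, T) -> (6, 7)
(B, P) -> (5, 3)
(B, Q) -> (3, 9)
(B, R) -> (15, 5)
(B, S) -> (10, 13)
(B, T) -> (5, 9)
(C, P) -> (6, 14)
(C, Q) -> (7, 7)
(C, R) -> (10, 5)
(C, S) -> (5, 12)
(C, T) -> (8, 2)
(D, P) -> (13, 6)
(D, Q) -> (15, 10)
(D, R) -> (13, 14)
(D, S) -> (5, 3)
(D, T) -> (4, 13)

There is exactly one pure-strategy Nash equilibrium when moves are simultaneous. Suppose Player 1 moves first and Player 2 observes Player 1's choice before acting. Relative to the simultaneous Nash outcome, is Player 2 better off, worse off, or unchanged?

Work backward from Player 2's decision.
- A → Player 2 plays S (best of 7, 7, 7, 8, 7); Player 1 gets 8.
- B → Player 2 plays S (best of 3, 9, 5, 13, 9); Player 1 gets 10.
- C → Player 2 plays P (best of 14, 7, 5, 12, 2); Player 1 gets 6.
- D → Player 2 plays R (best of 6, 10, 14, 3, 13); Player 1 gets 13.
Player 1's induced payoffs are 8, 10, 6, 13, so Player 1 commits to D. Subgame-perfect outcome: (D, R) with payoffs (13, 14).
For the simultaneous game, intersect best replies.
Player 1's best replies: P→A; Q→D; R→B; S→B; T→C.
Player 2's best replies: A→S; B→S; C→P; D→R.
Only (B, S) has each player best-responding; Nash payoffs (10, 13).
Player 2 earns 14 sequentially versus 13 at the Nash outcome: better off.

better off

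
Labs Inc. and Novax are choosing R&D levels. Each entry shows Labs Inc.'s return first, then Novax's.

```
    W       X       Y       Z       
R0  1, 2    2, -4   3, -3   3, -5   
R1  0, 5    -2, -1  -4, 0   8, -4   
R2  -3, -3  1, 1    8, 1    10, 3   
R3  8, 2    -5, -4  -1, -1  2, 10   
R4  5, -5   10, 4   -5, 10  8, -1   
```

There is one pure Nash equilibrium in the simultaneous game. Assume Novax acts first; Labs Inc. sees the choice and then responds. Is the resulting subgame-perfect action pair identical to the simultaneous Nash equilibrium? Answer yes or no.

Labs Inc. best-responds to each possible Novax move:
- W: Labs Inc. compares 1, 0, -3, 8, 5 and picks R3; Novax would get 2.
- X: Labs Inc. compares 2, -2, 1, -5, 10 and picks R4; Novax would get 4.
- Y: Labs Inc. compares 3, -4, 8, -1, -5 and picks R2; Novax would get 1.
- Z: Labs Inc. compares 3, 8, 10, 2, 8 and picks R2; Novax would get 3.
Among 2, 4, 1, 3, the best is 4 at X. Subgame-perfect outcome: (R4, X) with payoffs (10, 4).
Now find the simultaneous Nash equilibrium.
Labs Inc.'s best replies: W→R3; X→R4; Y→R2; Z→R2.
Novax's best replies: R0→W; R1→W; R2→Z; R3→Z; R4→Y.
Only (R2, Z) has each player best-responding; Nash payoffs (10, 3).
Sequential outcome (R4, X) differs from the Nash profile (R2, Z).

no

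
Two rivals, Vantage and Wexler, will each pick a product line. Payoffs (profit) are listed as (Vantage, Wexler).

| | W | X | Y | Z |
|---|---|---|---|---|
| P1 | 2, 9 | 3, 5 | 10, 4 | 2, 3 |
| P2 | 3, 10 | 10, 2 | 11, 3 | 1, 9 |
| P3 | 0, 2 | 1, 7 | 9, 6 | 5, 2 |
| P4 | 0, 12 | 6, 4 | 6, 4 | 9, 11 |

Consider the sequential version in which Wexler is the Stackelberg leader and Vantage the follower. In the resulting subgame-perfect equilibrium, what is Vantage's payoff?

9

Backward induction with Wexler moving first.
- W: BR = P2, leader payoff 10.
- X: BR = P2, leader payoff 2.
- Y: BR = P2, leader payoff 3.
- Z: BR = P4, leader payoff 11.
Maximizing over 10, 2, 3, 11, Wexler chooses Z. Subgame-perfect outcome: (P4, Z) with payoffs (9, 11).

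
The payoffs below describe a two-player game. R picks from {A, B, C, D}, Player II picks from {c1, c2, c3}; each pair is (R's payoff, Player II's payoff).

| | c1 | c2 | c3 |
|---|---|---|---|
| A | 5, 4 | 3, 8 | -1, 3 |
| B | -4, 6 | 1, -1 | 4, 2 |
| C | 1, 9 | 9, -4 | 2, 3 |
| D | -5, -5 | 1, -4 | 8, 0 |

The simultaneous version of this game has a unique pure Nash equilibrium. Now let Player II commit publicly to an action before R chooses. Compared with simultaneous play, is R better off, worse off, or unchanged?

worse off

Work backward from R's decision.
- c1: BR = A, leader payoff 4.
- c2: BR = C, leader payoff -4.
- c3: BR = D, leader payoff 0.
Player II's induced payoffs are 4, -4, 0, so Player II commits to c1. Subgame-perfect outcome: (A, c1) with payoffs (5, 4).
For the simultaneous game, intersect best replies.
R's best replies: c1→A; c2→C; c3→D.
Player II's best replies: A→c2; B→c1; C→c1; D→c3.
The unique mutual best reply is (D, c3), giving (8, 0).
R earns 5 sequentially versus 8 at the Nash outcome: worse off.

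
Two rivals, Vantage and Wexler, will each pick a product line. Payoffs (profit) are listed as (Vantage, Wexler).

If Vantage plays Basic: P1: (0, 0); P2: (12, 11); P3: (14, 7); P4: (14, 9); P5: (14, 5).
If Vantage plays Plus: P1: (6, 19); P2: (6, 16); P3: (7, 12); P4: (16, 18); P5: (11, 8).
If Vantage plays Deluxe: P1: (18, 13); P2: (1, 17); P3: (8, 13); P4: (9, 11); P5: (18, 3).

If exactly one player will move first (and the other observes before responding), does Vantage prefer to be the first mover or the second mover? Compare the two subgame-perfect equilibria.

If Vantage leads: Wexler's best replies are Basic→P2, Plus→P1, Deluxe→P2; Vantage's induced payoffs 12, 6, 1; outcome (Basic, P2), payoffs (12, 11).
If Wexler leads: Vantage's best replies are P1→Deluxe, P2→Basic, P3→Basic, P4→Plus, P5→Deluxe; Wexler's induced payoffs 13, 11, 7, 18, 3; outcome (Plus, P4), payoffs (16, 18).
Vantage gets 12 moving first and 16 moving second, so Vantage prefers to move second.

second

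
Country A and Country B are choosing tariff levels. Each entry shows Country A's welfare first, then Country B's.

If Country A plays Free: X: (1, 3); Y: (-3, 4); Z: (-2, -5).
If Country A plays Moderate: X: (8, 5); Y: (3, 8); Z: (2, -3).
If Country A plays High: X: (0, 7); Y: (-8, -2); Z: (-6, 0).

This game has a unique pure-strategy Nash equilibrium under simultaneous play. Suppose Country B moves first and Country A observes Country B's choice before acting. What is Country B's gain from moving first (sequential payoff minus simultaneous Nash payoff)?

0

Backward induction with Country B moving first.
- X → Country A plays Moderate (best of 1, 8, 0); Country B gets 5.
- Y → Country A plays Moderate (best of -3, 3, -8); Country B gets 8.
- Z → Country A plays Moderate (best of -2, 2, -6); Country B gets -3.
Maximizing over 5, 8, -3, Country B chooses Y. Subgame-perfect outcome: (Moderate, Y) with payoffs (3, 8).
Now find the simultaneous Nash equilibrium.
Country A's best replies: X→Moderate; Y→Moderate; Z→Moderate.
Country B's best replies: Free→Y; Moderate→Y; High→X.
Only (Moderate, Y) has each player best-responding; Nash payoffs (3, 8).
Country B's commitment gain: 8 − 8 = 0.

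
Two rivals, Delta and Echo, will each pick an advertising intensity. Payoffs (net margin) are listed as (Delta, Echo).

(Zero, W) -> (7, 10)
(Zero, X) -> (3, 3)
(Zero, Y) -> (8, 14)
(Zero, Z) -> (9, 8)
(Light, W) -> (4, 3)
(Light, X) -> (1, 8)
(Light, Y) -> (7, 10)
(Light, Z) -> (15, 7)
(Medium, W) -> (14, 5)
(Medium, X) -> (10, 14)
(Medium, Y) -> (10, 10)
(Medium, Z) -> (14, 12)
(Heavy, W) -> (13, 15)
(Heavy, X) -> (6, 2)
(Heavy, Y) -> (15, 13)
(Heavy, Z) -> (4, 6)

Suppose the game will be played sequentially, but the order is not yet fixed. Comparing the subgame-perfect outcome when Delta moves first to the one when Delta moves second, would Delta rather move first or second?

first

If Delta leads: Echo's best replies are Zero→Y, Light→Y, Medium→X, Heavy→W; Delta's induced payoffs 8, 7, 10, 13; outcome (Heavy, W), payoffs (13, 15).
If Echo leads: Delta's best replies are W→Medium, X→Medium, Y→Heavy, Z→Light; Echo's induced payoffs 5, 14, 13, 7; outcome (Medium, X), payoffs (10, 14).
Delta gets 13 moving first and 10 moving second, so Delta prefers to move first.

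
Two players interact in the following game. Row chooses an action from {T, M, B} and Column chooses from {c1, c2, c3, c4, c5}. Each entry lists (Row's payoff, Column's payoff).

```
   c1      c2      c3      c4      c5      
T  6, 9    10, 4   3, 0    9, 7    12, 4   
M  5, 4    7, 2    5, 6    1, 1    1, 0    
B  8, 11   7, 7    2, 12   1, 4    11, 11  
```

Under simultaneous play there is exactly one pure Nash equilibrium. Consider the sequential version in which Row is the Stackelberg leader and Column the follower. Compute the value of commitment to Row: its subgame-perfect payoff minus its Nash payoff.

Solve by backward induction (Row leads).
- T → Column plays c1 (best of 9, 4, 0, 7, 4); Row gets 6.
- M → Column plays c3 (best of 4, 2, 6, 1, 0); Row gets 5.
- B → Column plays c3 (best of 11, 7, 12, 4, 11); Row gets 2.
Maximizing over 6, 5, 2, Row chooses T. Subgame-perfect outcome: (T, c1) with payoffs (6, 9).
For the simultaneous game, intersect best replies.
Row's best replies: c1→B; c2→T; c3→M; c4→T; c5→T.
Column's best replies: T→c1; M→c3; B→c3.
Only (M, c3) has each player best-responding; Nash payoffs (5, 6).
Row's commitment gain: 6 − 5 = 1.

1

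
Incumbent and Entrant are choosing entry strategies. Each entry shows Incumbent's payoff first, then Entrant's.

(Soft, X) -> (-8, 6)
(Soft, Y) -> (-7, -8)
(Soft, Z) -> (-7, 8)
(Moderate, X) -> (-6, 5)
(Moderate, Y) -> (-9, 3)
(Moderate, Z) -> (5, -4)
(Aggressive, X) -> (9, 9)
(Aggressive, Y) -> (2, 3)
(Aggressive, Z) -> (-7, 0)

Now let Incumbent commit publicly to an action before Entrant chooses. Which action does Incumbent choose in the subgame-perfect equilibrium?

Aggressive

Solve by backward induction (Incumbent leads).
- Soft → Entrant plays Z (best of 6, -8, 8); Incumbent gets -7.
- Moderate → Entrant plays X (best of 5, 3, -4); Incumbent gets -6.
- Aggressive → Entrant plays X (best of 9, 3, 0); Incumbent gets 9.
Incumbent's induced payoffs are -7, -6, 9, so Incumbent commits to Aggressive. Subgame-perfect outcome: (Aggressive, X) with payoffs (9, 9).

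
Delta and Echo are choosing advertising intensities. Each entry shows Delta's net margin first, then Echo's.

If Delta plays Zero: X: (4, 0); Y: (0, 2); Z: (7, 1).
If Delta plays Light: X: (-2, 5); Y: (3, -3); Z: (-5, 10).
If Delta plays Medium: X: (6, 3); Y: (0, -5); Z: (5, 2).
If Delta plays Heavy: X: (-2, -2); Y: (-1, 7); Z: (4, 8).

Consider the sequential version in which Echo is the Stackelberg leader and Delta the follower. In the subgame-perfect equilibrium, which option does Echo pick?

Work backward from Delta's decision.
- X: BR = Medium, leader payoff 3.
- Y: BR = Light, leader payoff -3.
- Z: BR = Zero, leader payoff 1.
Echo's induced payoffs are 3, -3, 1, so Echo commits to X. Subgame-perfect outcome: (Medium, X) with payoffs (6, 3).

X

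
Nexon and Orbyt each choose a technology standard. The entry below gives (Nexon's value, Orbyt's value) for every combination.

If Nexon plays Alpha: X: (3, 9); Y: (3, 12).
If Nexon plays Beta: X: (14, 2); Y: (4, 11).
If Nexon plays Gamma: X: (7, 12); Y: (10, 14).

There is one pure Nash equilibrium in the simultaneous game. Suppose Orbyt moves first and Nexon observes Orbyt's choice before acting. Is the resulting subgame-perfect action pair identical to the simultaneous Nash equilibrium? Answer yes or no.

Nexon best-responds to each possible Orbyt move:
- X → Nexon plays Beta (best of 3, 14, 7); Orbyt gets 2.
- Y → Nexon plays Gamma (best of 3, 4, 10); Orbyt gets 14.
Maximizing over 2, 14, Orbyt chooses Y. Subgame-perfect outcome: (Gamma, Y) with payoffs (10, 14).
Under simultaneous play:
Nexon's best replies: X→Beta; Y→Gamma.
Orbyt's best replies: Alpha→Y; Beta→Y; Gamma→Y.
Only (Gamma, Y) has each player best-responding; Nash payoffs (10, 14).
Sequential outcome (Gamma, Y) coincides with the Nash profile (Gamma, Y).

yes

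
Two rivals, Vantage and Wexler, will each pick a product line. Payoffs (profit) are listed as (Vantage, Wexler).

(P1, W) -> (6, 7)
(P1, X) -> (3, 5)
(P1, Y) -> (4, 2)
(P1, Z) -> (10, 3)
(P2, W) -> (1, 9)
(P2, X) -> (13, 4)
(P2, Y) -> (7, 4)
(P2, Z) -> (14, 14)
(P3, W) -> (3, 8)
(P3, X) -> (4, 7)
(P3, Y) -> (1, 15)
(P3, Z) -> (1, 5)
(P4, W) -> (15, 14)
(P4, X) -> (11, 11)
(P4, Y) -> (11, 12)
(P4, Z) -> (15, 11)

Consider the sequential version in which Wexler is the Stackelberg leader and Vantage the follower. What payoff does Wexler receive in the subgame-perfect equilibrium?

Backward induction with Wexler moving first.
- W: Vantage compares 6, 1, 3, 15 and picks P4; Wexler would get 14.
- X: Vantage compares 3, 13, 4, 11 and picks P2; Wexler would get 4.
- Y: Vantage compares 4, 7, 1, 11 and picks P4; Wexler would get 12.
- Z: Vantage compares 10, 14, 1, 15 and picks P4; Wexler would get 11.
Wexler's induced payoffs are 14, 4, 12, 11, so Wexler commits to W. Subgame-perfect outcome: (P4, W) with payoffs (15, 14).

14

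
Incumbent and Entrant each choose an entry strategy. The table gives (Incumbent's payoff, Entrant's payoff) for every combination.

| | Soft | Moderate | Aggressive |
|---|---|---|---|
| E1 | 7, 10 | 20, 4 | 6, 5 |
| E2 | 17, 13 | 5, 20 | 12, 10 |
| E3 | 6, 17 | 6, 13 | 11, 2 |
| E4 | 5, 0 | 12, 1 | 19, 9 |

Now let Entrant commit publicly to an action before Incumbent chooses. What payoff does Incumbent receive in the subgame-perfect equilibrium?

17

Incumbent best-responds to each possible Entrant move:
- Soft: BR = E2, leader payoff 13.
- Moderate: BR = E1, leader payoff 4.
- Aggressive: BR = E4, leader payoff 9.
Maximizing over 13, 4, 9, Entrant chooses Soft. Subgame-perfect outcome: (E2, Soft) with payoffs (17, 13).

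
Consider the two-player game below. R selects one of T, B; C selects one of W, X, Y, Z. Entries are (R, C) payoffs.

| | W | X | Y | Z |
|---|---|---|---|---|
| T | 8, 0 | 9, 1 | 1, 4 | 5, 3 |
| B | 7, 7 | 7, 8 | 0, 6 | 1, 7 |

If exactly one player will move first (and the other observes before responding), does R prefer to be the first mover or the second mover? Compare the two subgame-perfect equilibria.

first

If R leads: C's best replies are T→Y, B→X; R's induced payoffs 1, 7; outcome (B, X), payoffs (7, 8).
If C leads: R's best replies are W→T, X→T, Y→T, Z→T; C's induced payoffs 0, 1, 4, 3; outcome (T, Y), payoffs (1, 4).
R gets 7 moving first and 1 moving second, so R prefers to move first.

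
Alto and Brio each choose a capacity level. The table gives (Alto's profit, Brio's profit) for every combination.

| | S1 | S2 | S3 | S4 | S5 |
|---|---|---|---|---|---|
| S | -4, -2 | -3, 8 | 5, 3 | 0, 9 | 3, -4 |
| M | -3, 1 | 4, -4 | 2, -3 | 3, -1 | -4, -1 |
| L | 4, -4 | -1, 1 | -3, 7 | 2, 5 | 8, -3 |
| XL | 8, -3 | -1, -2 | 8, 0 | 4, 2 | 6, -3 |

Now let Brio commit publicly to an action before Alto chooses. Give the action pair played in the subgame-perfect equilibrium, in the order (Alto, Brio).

(XL, S4)

Alto best-responds to each possible Brio move:
- S1: BR = XL, leader payoff -3.
- S2: BR = M, leader payoff -4.
- S3: BR = XL, leader payoff 0.
- S4: BR = XL, leader payoff 2.
- S5: BR = L, leader payoff -3.
Maximizing over -3, -4, 0, 2, -3, Brio chooses S4. Subgame-perfect outcome: (XL, S4) with payoffs (4, 2).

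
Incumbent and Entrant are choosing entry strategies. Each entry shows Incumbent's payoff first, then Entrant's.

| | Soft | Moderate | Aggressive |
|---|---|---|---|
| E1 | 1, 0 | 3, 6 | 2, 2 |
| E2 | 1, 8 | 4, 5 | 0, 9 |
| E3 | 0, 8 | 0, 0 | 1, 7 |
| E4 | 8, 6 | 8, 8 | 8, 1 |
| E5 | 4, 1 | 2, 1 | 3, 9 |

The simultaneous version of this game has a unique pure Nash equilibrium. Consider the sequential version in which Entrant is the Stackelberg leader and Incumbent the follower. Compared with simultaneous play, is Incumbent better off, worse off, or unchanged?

unchanged

Backward induction with Entrant moving first.
- Soft: BR = E4, leader payoff 6.
- Moderate: BR = E4, leader payoff 8.
- Aggressive: BR = E4, leader payoff 1.
Among 6, 8, 1, the best is 8 at Moderate. Subgame-perfect outcome: (E4, Moderate) with payoffs (8, 8).
Now find the simultaneous Nash equilibrium.
Incumbent's best replies: Soft→E4; Moderate→E4; Aggressive→E4.
Entrant's best replies: E1→Moderate; E2→Aggressive; E3→Soft; E4→Moderate; E5→Aggressive.
Only (E4, Moderate) has each player best-responding; Nash payoffs (8, 8).
Incumbent earns 8 sequentially versus 8 at the Nash outcome: unchanged.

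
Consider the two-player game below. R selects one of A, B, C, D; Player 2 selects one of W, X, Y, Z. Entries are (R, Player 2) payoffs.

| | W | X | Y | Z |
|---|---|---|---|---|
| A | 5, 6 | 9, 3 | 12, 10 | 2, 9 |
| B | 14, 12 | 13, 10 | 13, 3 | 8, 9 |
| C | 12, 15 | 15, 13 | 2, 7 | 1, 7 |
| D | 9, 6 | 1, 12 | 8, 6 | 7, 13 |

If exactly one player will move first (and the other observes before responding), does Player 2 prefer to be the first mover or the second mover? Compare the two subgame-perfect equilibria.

first

If R leads: Player 2's best replies are A→Y, B→W, C→W, D→Z; R's induced payoffs 12, 14, 12, 7; outcome (B, W), payoffs (14, 12).
If Player 2 leads: R's best replies are W→B, X→C, Y→B, Z→B; Player 2's induced payoffs 12, 13, 3, 9; outcome (C, X), payoffs (15, 13).
Player 2 gets 13 moving first and 12 moving second, so Player 2 prefers to move first.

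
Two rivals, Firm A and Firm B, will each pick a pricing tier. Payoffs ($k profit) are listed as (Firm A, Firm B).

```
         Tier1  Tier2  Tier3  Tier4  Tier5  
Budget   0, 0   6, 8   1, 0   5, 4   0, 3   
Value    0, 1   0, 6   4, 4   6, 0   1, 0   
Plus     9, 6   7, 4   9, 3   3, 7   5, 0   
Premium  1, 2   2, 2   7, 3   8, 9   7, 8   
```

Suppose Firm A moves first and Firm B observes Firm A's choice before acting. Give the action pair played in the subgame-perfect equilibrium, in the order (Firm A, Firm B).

Firm B best-responds to each possible Firm A move:
- Budget → Firm B plays Tier2 (best of 0, 8, 0, 4, 3); Firm A gets 6.
- Value → Firm B plays Tier2 (best of 1, 6, 4, 0, 0); Firm A gets 0.
- Plus → Firm B plays Tier4 (best of 6, 4, 3, 7, 0); Firm A gets 3.
- Premium → Firm B plays Tier4 (best of 2, 2, 3, 9, 8); Firm A gets 8.
Maximizing over 6, 0, 3, 8, Firm A chooses Premium. Subgame-perfect outcome: (Premium, Tier4) with payoffs (8, 9).

(Premium, Tier4)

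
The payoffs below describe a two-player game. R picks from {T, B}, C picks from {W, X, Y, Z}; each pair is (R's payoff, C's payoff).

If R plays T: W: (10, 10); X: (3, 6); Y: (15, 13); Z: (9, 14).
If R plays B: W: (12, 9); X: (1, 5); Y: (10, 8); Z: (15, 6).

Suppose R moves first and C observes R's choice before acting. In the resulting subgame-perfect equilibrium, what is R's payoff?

12

C best-responds to each possible R move:
- T: C compares 10, 6, 13, 14 and picks Z; R would get 9.
- B: C compares 9, 5, 8, 6 and picks W; R would get 12.
Maximizing over 9, 12, R chooses B. Subgame-perfect outcome: (B, W) with payoffs (12, 9).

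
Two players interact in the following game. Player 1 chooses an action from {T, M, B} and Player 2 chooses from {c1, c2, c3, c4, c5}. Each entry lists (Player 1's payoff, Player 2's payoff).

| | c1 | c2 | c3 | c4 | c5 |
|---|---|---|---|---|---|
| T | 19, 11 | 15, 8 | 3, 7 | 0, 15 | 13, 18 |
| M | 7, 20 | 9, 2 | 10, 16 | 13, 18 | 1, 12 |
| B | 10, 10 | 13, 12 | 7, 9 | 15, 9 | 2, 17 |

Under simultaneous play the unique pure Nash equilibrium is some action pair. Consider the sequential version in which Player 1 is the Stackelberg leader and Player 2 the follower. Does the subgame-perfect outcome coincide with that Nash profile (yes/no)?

Work backward from Player 2's decision.
- T: BR = c5, leader payoff 13.
- M: BR = c1, leader payoff 7.
- B: BR = c5, leader payoff 2.
Among 13, 7, 2, the best is 13 at T. Subgame-perfect outcome: (T, c5) with payoffs (13, 18).
Under simultaneous play:
Player 1's best replies: c1→T; c2→T; c3→M; c4→B; c5→T.
Player 2's best replies: T→c5; M→c1; B→c5.
The unique mutual best reply is (T, c5), giving (13, 18).
Sequential outcome (T, c5) coincides with the Nash profile (T, c5).

yes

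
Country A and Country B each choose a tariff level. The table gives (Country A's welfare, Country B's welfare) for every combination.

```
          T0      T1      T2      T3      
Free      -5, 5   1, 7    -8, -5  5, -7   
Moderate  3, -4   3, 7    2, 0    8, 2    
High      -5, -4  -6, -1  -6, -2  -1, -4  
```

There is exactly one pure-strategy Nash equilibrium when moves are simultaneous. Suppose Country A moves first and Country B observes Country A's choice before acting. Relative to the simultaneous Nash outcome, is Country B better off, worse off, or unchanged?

Solve by backward induction (Country A leads).
- Free: Country B compares 5, 7, -5, -7 and picks T1; Country A would get 1.
- Moderate: Country B compares -4, 7, 0, 2 and picks T1; Country A would get 3.
- High: Country B compares -4, -1, -2, -4 and picks T1; Country A would get -6.
Among 1, 3, -6, the best is 3 at Moderate. Subgame-perfect outcome: (Moderate, T1) with payoffs (3, 7).
For the simultaneous game, intersect best replies.
Country A's best replies: T0→Moderate; T1→Moderate; T2→Moderate; T3→Moderate.
Country B's best replies: Free→T1; Moderate→T1; High→T1.
The unique mutual best reply is (Moderate, T1), giving (3, 7).
Country B earns 7 sequentially versus 7 at the Nash outcome: unchanged.

unchanged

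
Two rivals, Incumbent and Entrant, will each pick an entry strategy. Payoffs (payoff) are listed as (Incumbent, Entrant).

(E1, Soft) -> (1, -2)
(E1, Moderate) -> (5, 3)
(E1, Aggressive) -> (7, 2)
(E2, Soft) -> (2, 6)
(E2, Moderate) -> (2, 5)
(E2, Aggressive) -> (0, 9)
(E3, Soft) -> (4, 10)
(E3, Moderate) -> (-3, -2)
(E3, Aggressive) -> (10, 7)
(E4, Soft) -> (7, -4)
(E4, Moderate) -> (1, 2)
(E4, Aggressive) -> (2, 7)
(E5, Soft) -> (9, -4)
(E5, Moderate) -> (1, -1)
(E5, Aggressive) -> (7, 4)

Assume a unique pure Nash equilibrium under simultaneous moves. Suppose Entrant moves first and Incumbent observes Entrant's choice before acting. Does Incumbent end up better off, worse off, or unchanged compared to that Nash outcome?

Solve by backward induction (Entrant leads).
- Soft: BR = E5, leader payoff -4.
- Moderate: BR = E1, leader payoff 3.
- Aggressive: BR = E3, leader payoff 7.
Entrant's induced payoffs are -4, 3, 7, so Entrant commits to Aggressive. Subgame-perfect outcome: (E3, Aggressive) with payoffs (10, 7).
Under simultaneous play:
Incumbent's best replies: Soft→E5; Moderate→E1; Aggressive→E3.
Entrant's best replies: E1→Moderate; E2→Aggressive; E3→Soft; E4→Aggressive; E5→Aggressive.
The unique mutual best reply is (E1, Moderate), giving (5, 3).
Incumbent earns 10 sequentially versus 5 at the Nash outcome: better off.

better off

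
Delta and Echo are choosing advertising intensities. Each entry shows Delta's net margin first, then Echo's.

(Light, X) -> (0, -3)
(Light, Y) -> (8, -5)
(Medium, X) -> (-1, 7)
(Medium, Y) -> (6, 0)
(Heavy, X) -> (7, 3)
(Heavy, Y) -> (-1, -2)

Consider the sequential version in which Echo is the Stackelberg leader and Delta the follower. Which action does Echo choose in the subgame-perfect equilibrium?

Backward induction with Echo moving first.
- X: BR = Heavy, leader payoff 3.
- Y: BR = Light, leader payoff -5.
Maximizing over 3, -5, Echo chooses X. Subgame-perfect outcome: (Heavy, X) with payoffs (7, 3).

X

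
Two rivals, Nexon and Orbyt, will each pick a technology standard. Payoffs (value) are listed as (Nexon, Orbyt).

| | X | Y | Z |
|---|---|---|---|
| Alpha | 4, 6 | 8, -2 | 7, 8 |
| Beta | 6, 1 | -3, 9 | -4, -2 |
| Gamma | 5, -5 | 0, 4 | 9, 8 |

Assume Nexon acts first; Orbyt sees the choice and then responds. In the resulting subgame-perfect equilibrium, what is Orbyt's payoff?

Solve by backward induction (Nexon leads).
- Alpha → Orbyt plays Z (best of 6, -2, 8); Nexon gets 7.
- Beta → Orbyt plays Y (best of 1, 9, -2); Nexon gets -3.
- Gamma → Orbyt plays Z (best of -5, 4, 8); Nexon gets 9.
Among 7, -3, 9, the best is 9 at Gamma. Subgame-perfect outcome: (Gamma, Z) with payoffs (9, 8).

8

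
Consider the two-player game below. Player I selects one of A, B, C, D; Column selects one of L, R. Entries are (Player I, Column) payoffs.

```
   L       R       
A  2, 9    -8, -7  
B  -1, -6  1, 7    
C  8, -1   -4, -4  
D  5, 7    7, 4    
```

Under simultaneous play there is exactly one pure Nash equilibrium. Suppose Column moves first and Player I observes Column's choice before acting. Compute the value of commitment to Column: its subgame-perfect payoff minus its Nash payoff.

Solve by backward induction (Column leads).
- L: Player I compares 2, -1, 8, 5 and picks C; Column would get -1.
- R: Player I compares -8, 1, -4, 7 and picks D; Column would get 4.
Column's induced payoffs are -1, 4, so Column commits to R. Subgame-perfect outcome: (D, R) with payoffs (7, 4).
Now find the simultaneous Nash equilibrium.
Player I's best replies: L→C; R→D.
Column's best replies: A→L; B→R; C→L; D→L.
Only (C, L) has each player best-responding; Nash payoffs (8, -1).
Column's commitment gain: 4 − -1 = 5.

5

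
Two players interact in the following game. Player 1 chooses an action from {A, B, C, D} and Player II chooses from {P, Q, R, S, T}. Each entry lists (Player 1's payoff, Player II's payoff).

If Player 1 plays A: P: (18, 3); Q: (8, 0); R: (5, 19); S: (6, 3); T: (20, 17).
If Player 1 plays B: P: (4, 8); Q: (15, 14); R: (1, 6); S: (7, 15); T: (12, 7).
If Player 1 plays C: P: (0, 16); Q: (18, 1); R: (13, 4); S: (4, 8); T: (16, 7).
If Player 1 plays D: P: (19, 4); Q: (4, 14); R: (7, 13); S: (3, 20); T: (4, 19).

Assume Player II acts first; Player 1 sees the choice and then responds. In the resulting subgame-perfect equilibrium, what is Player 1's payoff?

20

Backward induction with Player II moving first.
- P → Player 1 plays D (best of 18, 4, 0, 19); Player II gets 4.
- Q → Player 1 plays C (best of 8, 15, 18, 4); Player II gets 1.
- R → Player 1 plays C (best of 5, 1, 13, 7); Player II gets 4.
- S → Player 1 plays B (best of 6, 7, 4, 3); Player II gets 15.
- T → Player 1 plays A (best of 20, 12, 16, 4); Player II gets 17.
Maximizing over 4, 1, 4, 15, 17, Player II chooses T. Subgame-perfect outcome: (A, T) with payoffs (20, 17).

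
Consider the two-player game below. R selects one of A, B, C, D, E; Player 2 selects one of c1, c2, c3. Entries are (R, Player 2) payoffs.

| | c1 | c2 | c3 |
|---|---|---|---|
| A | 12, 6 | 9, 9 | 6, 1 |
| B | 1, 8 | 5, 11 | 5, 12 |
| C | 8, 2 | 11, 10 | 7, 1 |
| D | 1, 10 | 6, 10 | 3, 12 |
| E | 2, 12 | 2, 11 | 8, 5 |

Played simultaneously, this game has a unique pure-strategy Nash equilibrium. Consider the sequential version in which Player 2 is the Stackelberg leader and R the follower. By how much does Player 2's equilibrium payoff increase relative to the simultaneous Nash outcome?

0

Work backward from R's decision.
- c1: BR = A, leader payoff 6.
- c2: BR = C, leader payoff 10.
- c3: BR = E, leader payoff 5.
Maximizing over 6, 10, 5, Player 2 chooses c2. Subgame-perfect outcome: (C, c2) with payoffs (11, 10).
Under simultaneous play:
R's best replies: c1→A; c2→C; c3→E.
Player 2's best replies: A→c2; B→c3; C→c2; D→c3; E→c1.
The unique mutual best reply is (C, c2), giving (11, 10).
Player 2's commitment gain: 10 − 10 = 0.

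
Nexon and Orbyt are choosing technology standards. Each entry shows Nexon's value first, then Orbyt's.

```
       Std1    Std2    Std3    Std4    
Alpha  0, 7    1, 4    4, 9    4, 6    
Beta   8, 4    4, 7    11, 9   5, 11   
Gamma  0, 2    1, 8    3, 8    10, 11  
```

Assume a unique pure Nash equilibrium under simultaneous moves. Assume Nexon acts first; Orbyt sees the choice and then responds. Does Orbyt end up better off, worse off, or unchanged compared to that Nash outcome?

unchanged

Work backward from Orbyt's decision.
- Alpha: Orbyt compares 7, 4, 9, 6 and picks Std3; Nexon would get 4.
- Beta: Orbyt compares 4, 7, 9, 11 and picks Std4; Nexon would get 5.
- Gamma: Orbyt compares 2, 8, 8, 11 and picks Std4; Nexon would get 10.
Nexon's induced payoffs are 4, 5, 10, so Nexon commits to Gamma. Subgame-perfect outcome: (Gamma, Std4) with payoffs (10, 11).
For the simultaneous game, intersect best replies.
Nexon's best replies: Std1→Beta; Std2→Beta; Std3→Beta; Std4→Gamma.
Orbyt's best replies: Alpha→Std3; Beta→Std4; Gamma→Std4.
The unique mutual best reply is (Gamma, Std4), giving (10, 11).
Orbyt earns 11 sequentially versus 11 at the Nash outcome: unchanged.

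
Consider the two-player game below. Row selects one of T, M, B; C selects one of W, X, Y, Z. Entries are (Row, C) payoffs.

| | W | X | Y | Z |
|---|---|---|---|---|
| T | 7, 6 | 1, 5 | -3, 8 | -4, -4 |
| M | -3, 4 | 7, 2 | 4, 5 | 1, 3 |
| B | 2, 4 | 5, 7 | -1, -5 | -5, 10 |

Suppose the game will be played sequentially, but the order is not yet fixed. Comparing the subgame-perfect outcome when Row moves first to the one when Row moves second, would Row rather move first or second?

If Row leads: C's best replies are T→Y, M→Y, B→Z; Row's induced payoffs -3, 4, -5; outcome (M, Y), payoffs (4, 5).
If C leads: Row's best replies are W→T, X→M, Y→M, Z→M; C's induced payoffs 6, 2, 5, 3; outcome (T, W), payoffs (7, 6).
Row gets 4 moving first and 7 moving second, so Row prefers to move second.

second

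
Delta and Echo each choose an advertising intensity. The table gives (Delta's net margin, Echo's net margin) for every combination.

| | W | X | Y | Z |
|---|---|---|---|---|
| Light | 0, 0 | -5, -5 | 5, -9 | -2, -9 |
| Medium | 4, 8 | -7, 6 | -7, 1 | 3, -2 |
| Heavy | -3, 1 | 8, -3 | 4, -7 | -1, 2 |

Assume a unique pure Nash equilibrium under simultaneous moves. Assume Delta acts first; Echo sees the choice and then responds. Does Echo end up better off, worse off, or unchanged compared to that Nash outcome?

Work backward from Echo's decision.
- Light → Echo plays W (best of 0, -5, -9, -9); Delta gets 0.
- Medium → Echo plays W (best of 8, 6, 1, -2); Delta gets 4.
- Heavy → Echo plays Z (best of 1, -3, -7, 2); Delta gets -1.
Maximizing over 0, 4, -1, Delta chooses Medium. Subgame-perfect outcome: (Medium, W) with payoffs (4, 8).
Now find the simultaneous Nash equilibrium.
Delta's best replies: W→Medium; X→Heavy; Y→Light; Z→Medium.
Echo's best replies: Light→W; Medium→W; Heavy→Z.
Only (Medium, W) has each player best-responding; Nash payoffs (4, 8).
Echo earns 8 sequentially versus 8 at the Nash outcome: unchanged.

unchanged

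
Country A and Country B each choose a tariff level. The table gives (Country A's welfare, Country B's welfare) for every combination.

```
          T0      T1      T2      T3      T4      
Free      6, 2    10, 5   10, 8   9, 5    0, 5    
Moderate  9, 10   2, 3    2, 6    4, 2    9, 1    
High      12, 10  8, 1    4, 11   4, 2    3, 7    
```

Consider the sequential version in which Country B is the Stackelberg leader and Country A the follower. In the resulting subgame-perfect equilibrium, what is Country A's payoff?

12

Solve by backward induction (Country B leads).
- T0: Country A compares 6, 9, 12 and picks High; Country B would get 10.
- T1: Country A compares 10, 2, 8 and picks Free; Country B would get 5.
- T2: Country A compares 10, 2, 4 and picks Free; Country B would get 8.
- T3: Country A compares 9, 4, 4 and picks Free; Country B would get 5.
- T4: Country A compares 0, 9, 3 and picks Moderate; Country B would get 1.
Country B's induced payoffs are 10, 5, 8, 5, 1, so Country B commits to T0. Subgame-perfect outcome: (High, T0) with payoffs (12, 10).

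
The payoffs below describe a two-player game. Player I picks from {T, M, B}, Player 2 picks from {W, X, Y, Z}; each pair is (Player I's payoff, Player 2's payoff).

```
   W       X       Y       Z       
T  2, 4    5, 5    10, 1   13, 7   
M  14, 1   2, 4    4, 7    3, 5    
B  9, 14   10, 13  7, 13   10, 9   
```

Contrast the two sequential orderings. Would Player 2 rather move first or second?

first

If Player I leads: Player 2's best replies are T→Z, M→Y, B→W; Player I's induced payoffs 13, 4, 9; outcome (T, Z), payoffs (13, 7).
If Player 2 leads: Player I's best replies are W→M, X→B, Y→T, Z→T; Player 2's induced payoffs 1, 13, 1, 7; outcome (B, X), payoffs (10, 13).
Player 2 gets 13 moving first and 7 moving second, so Player 2 prefers to move first.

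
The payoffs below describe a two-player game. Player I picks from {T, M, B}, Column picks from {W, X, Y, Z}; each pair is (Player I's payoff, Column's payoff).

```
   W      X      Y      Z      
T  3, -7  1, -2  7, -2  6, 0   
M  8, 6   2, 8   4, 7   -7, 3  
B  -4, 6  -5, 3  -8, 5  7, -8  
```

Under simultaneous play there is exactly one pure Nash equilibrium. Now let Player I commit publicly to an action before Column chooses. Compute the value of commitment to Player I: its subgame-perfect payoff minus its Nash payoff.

Work backward from Column's decision.
- T: BR = Z, leader payoff 6.
- M: BR = X, leader payoff 2.
- B: BR = W, leader payoff -4.
Player I's induced payoffs are 6, 2, -4, so Player I commits to T. Subgame-perfect outcome: (T, Z) with payoffs (6, 0).
Under simultaneous play:
Player I's best replies: W→M; X→M; Y→T; Z→B.
Column's best replies: T→Z; M→X; B→W.
Only (M, X) has each player best-responding; Nash payoffs (2, 8).
Player I's commitment gain: 6 − 2 = 4.

4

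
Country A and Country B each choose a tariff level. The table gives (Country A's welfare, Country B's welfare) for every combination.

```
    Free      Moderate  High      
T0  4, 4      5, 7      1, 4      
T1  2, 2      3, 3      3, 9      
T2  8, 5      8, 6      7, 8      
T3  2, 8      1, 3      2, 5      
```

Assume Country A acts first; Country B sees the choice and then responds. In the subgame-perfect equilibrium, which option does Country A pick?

Country B best-responds to each possible Country A move:
- T0 → Country B plays Moderate (best of 4, 7, 4); Country A gets 5.
- T1 → Country B plays High (best of 2, 3, 9); Country A gets 3.
- T2 → Country B plays High (best of 5, 6, 8); Country A gets 7.
- T3 → Country B plays Free (best of 8, 3, 5); Country A gets 2.
Maximizing over 5, 3, 7, 2, Country A chooses T2. Subgame-perfect outcome: (T2, High) with payoffs (7, 8).

T2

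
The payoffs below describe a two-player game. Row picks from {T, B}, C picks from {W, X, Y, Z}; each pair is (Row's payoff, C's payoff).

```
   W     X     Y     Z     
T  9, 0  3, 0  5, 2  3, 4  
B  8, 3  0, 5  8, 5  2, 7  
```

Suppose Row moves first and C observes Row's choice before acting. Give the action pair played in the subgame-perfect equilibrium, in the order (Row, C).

Backward induction with Row moving first.
- T: C compares 0, 0, 2, 4 and picks Z; Row would get 3.
- B: C compares 3, 5, 5, 7 and picks Z; Row would get 2.
Among 3, 2, the best is 3 at T. Subgame-perfect outcome: (T, Z) with payoffs (3, 4).

(T, Z)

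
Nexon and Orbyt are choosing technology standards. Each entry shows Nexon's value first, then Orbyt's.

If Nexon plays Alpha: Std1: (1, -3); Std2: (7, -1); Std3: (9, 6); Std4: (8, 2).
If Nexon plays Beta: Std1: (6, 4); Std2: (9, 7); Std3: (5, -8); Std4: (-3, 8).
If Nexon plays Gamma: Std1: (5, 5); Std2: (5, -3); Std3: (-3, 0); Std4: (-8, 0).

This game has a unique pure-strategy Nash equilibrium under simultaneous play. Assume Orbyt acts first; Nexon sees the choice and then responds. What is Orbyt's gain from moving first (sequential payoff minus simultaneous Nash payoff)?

Nexon best-responds to each possible Orbyt move:
- Std1: BR = Beta, leader payoff 4.
- Std2: BR = Beta, leader payoff 7.
- Std3: BR = Alpha, leader payoff 6.
- Std4: BR = Alpha, leader payoff 2.
Among 4, 7, 6, 2, the best is 7 at Std2. Subgame-perfect outcome: (Beta, Std2) with payoffs (9, 7).
Under simultaneous play:
Nexon's best replies: Std1→Beta; Std2→Beta; Std3→Alpha; Std4→Alpha.
Orbyt's best replies: Alpha→Std3; Beta→Std4; Gamma→Std1.
Only (Alpha, Std3) has each player best-responding; Nash payoffs (9, 6).
Orbyt's commitment gain: 7 − 6 = 1.

1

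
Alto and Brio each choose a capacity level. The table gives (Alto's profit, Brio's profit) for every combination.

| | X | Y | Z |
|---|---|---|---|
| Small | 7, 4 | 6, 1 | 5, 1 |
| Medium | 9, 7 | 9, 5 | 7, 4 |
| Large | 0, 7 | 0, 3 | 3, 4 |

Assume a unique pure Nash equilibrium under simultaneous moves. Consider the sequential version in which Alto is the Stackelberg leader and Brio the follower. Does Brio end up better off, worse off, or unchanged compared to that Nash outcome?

unchanged

Backward induction with Alto moving first.
- Small: BR = X, leader payoff 7.
- Medium: BR = X, leader payoff 9.
- Large: BR = X, leader payoff 0.
Among 7, 9, 0, the best is 9 at Medium. Subgame-perfect outcome: (Medium, X) with payoffs (9, 7).
For the simultaneous game, intersect best replies.
Alto's best replies: X→Medium; Y→Medium; Z→Medium.
Brio's best replies: Small→X; Medium→X; Large→X.
Only (Medium, X) has each player best-responding; Nash payoffs (9, 7).
Brio earns 7 sequentially versus 7 at the Nash outcome: unchanged.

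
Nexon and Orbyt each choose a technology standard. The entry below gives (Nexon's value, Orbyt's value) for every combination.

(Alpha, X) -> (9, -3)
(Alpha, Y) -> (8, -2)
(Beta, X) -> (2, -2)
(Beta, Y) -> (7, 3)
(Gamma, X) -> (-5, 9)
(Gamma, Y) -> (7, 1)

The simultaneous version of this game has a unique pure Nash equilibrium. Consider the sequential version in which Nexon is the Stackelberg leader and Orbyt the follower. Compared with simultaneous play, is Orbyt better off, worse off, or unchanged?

unchanged

Solve by backward induction (Nexon leads).
- Alpha → Orbyt plays Y (best of -3, -2); Nexon gets 8.
- Beta → Orbyt plays Y (best of -2, 3); Nexon gets 7.
- Gamma → Orbyt plays X (best of 9, 1); Nexon gets -5.
Nexon's induced payoffs are 8, 7, -5, so Nexon commits to Alpha. Subgame-perfect outcome: (Alpha, Y) with payoffs (8, -2).
Under simultaneous play:
Nexon's best replies: X→Alpha; Y→Alpha.
Orbyt's best replies: Alpha→Y; Beta→Y; Gamma→X.
The unique mutual best reply is (Alpha, Y), giving (8, -2).
Orbyt earns -2 sequentially versus -2 at the Nash outcome: unchanged.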